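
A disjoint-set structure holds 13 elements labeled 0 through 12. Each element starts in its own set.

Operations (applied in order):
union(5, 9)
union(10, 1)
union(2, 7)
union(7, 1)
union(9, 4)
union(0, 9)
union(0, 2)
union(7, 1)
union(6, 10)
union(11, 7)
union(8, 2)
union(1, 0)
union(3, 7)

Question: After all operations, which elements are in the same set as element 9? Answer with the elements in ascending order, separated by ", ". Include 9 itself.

Step 1: union(5, 9) -> merged; set of 5 now {5, 9}
Step 2: union(10, 1) -> merged; set of 10 now {1, 10}
Step 3: union(2, 7) -> merged; set of 2 now {2, 7}
Step 4: union(7, 1) -> merged; set of 7 now {1, 2, 7, 10}
Step 5: union(9, 4) -> merged; set of 9 now {4, 5, 9}
Step 6: union(0, 9) -> merged; set of 0 now {0, 4, 5, 9}
Step 7: union(0, 2) -> merged; set of 0 now {0, 1, 2, 4, 5, 7, 9, 10}
Step 8: union(7, 1) -> already same set; set of 7 now {0, 1, 2, 4, 5, 7, 9, 10}
Step 9: union(6, 10) -> merged; set of 6 now {0, 1, 2, 4, 5, 6, 7, 9, 10}
Step 10: union(11, 7) -> merged; set of 11 now {0, 1, 2, 4, 5, 6, 7, 9, 10, 11}
Step 11: union(8, 2) -> merged; set of 8 now {0, 1, 2, 4, 5, 6, 7, 8, 9, 10, 11}
Step 12: union(1, 0) -> already same set; set of 1 now {0, 1, 2, 4, 5, 6, 7, 8, 9, 10, 11}
Step 13: union(3, 7) -> merged; set of 3 now {0, 1, 2, 3, 4, 5, 6, 7, 8, 9, 10, 11}
Component of 9: {0, 1, 2, 3, 4, 5, 6, 7, 8, 9, 10, 11}

Answer: 0, 1, 2, 3, 4, 5, 6, 7, 8, 9, 10, 11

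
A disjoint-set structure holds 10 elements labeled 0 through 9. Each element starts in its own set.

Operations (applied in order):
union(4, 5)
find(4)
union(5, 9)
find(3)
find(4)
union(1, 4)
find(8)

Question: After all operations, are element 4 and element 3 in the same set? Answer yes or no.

Answer: no

Derivation:
Step 1: union(4, 5) -> merged; set of 4 now {4, 5}
Step 2: find(4) -> no change; set of 4 is {4, 5}
Step 3: union(5, 9) -> merged; set of 5 now {4, 5, 9}
Step 4: find(3) -> no change; set of 3 is {3}
Step 5: find(4) -> no change; set of 4 is {4, 5, 9}
Step 6: union(1, 4) -> merged; set of 1 now {1, 4, 5, 9}
Step 7: find(8) -> no change; set of 8 is {8}
Set of 4: {1, 4, 5, 9}; 3 is not a member.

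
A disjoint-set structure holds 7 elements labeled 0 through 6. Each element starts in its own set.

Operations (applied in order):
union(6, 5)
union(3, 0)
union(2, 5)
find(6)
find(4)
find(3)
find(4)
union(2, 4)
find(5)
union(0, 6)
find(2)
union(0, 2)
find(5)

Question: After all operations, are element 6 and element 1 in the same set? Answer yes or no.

Step 1: union(6, 5) -> merged; set of 6 now {5, 6}
Step 2: union(3, 0) -> merged; set of 3 now {0, 3}
Step 3: union(2, 5) -> merged; set of 2 now {2, 5, 6}
Step 4: find(6) -> no change; set of 6 is {2, 5, 6}
Step 5: find(4) -> no change; set of 4 is {4}
Step 6: find(3) -> no change; set of 3 is {0, 3}
Step 7: find(4) -> no change; set of 4 is {4}
Step 8: union(2, 4) -> merged; set of 2 now {2, 4, 5, 6}
Step 9: find(5) -> no change; set of 5 is {2, 4, 5, 6}
Step 10: union(0, 6) -> merged; set of 0 now {0, 2, 3, 4, 5, 6}
Step 11: find(2) -> no change; set of 2 is {0, 2, 3, 4, 5, 6}
Step 12: union(0, 2) -> already same set; set of 0 now {0, 2, 3, 4, 5, 6}
Step 13: find(5) -> no change; set of 5 is {0, 2, 3, 4, 5, 6}
Set of 6: {0, 2, 3, 4, 5, 6}; 1 is not a member.

Answer: no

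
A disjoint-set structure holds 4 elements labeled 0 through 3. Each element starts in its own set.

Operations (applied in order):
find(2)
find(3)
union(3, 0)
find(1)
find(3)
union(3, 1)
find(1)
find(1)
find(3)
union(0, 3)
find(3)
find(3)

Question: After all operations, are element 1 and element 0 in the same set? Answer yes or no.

Answer: yes

Derivation:
Step 1: find(2) -> no change; set of 2 is {2}
Step 2: find(3) -> no change; set of 3 is {3}
Step 3: union(3, 0) -> merged; set of 3 now {0, 3}
Step 4: find(1) -> no change; set of 1 is {1}
Step 5: find(3) -> no change; set of 3 is {0, 3}
Step 6: union(3, 1) -> merged; set of 3 now {0, 1, 3}
Step 7: find(1) -> no change; set of 1 is {0, 1, 3}
Step 8: find(1) -> no change; set of 1 is {0, 1, 3}
Step 9: find(3) -> no change; set of 3 is {0, 1, 3}
Step 10: union(0, 3) -> already same set; set of 0 now {0, 1, 3}
Step 11: find(3) -> no change; set of 3 is {0, 1, 3}
Step 12: find(3) -> no change; set of 3 is {0, 1, 3}
Set of 1: {0, 1, 3}; 0 is a member.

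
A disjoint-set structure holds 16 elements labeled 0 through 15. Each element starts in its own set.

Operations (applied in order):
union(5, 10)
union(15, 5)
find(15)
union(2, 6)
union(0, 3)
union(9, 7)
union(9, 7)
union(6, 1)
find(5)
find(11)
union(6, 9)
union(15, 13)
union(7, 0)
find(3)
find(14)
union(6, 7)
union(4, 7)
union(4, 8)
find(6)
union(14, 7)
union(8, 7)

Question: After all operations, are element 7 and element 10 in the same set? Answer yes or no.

Answer: no

Derivation:
Step 1: union(5, 10) -> merged; set of 5 now {5, 10}
Step 2: union(15, 5) -> merged; set of 15 now {5, 10, 15}
Step 3: find(15) -> no change; set of 15 is {5, 10, 15}
Step 4: union(2, 6) -> merged; set of 2 now {2, 6}
Step 5: union(0, 3) -> merged; set of 0 now {0, 3}
Step 6: union(9, 7) -> merged; set of 9 now {7, 9}
Step 7: union(9, 7) -> already same set; set of 9 now {7, 9}
Step 8: union(6, 1) -> merged; set of 6 now {1, 2, 6}
Step 9: find(5) -> no change; set of 5 is {5, 10, 15}
Step 10: find(11) -> no change; set of 11 is {11}
Step 11: union(6, 9) -> merged; set of 6 now {1, 2, 6, 7, 9}
Step 12: union(15, 13) -> merged; set of 15 now {5, 10, 13, 15}
Step 13: union(7, 0) -> merged; set of 7 now {0, 1, 2, 3, 6, 7, 9}
Step 14: find(3) -> no change; set of 3 is {0, 1, 2, 3, 6, 7, 9}
Step 15: find(14) -> no change; set of 14 is {14}
Step 16: union(6, 7) -> already same set; set of 6 now {0, 1, 2, 3, 6, 7, 9}
Step 17: union(4, 7) -> merged; set of 4 now {0, 1, 2, 3, 4, 6, 7, 9}
Step 18: union(4, 8) -> merged; set of 4 now {0, 1, 2, 3, 4, 6, 7, 8, 9}
Step 19: find(6) -> no change; set of 6 is {0, 1, 2, 3, 4, 6, 7, 8, 9}
Step 20: union(14, 7) -> merged; set of 14 now {0, 1, 2, 3, 4, 6, 7, 8, 9, 14}
Step 21: union(8, 7) -> already same set; set of 8 now {0, 1, 2, 3, 4, 6, 7, 8, 9, 14}
Set of 7: {0, 1, 2, 3, 4, 6, 7, 8, 9, 14}; 10 is not a member.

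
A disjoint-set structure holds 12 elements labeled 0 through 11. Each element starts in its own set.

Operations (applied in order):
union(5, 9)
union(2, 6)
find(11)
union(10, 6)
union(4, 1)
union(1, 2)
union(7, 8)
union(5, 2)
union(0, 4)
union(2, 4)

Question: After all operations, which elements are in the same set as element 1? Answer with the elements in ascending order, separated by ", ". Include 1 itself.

Answer: 0, 1, 2, 4, 5, 6, 9, 10

Derivation:
Step 1: union(5, 9) -> merged; set of 5 now {5, 9}
Step 2: union(2, 6) -> merged; set of 2 now {2, 6}
Step 3: find(11) -> no change; set of 11 is {11}
Step 4: union(10, 6) -> merged; set of 10 now {2, 6, 10}
Step 5: union(4, 1) -> merged; set of 4 now {1, 4}
Step 6: union(1, 2) -> merged; set of 1 now {1, 2, 4, 6, 10}
Step 7: union(7, 8) -> merged; set of 7 now {7, 8}
Step 8: union(5, 2) -> merged; set of 5 now {1, 2, 4, 5, 6, 9, 10}
Step 9: union(0, 4) -> merged; set of 0 now {0, 1, 2, 4, 5, 6, 9, 10}
Step 10: union(2, 4) -> already same set; set of 2 now {0, 1, 2, 4, 5, 6, 9, 10}
Component of 1: {0, 1, 2, 4, 5, 6, 9, 10}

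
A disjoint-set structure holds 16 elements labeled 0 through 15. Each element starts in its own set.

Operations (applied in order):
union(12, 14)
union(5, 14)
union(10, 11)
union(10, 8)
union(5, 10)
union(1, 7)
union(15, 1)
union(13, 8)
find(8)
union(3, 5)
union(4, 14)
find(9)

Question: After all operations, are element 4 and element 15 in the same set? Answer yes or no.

Step 1: union(12, 14) -> merged; set of 12 now {12, 14}
Step 2: union(5, 14) -> merged; set of 5 now {5, 12, 14}
Step 3: union(10, 11) -> merged; set of 10 now {10, 11}
Step 4: union(10, 8) -> merged; set of 10 now {8, 10, 11}
Step 5: union(5, 10) -> merged; set of 5 now {5, 8, 10, 11, 12, 14}
Step 6: union(1, 7) -> merged; set of 1 now {1, 7}
Step 7: union(15, 1) -> merged; set of 15 now {1, 7, 15}
Step 8: union(13, 8) -> merged; set of 13 now {5, 8, 10, 11, 12, 13, 14}
Step 9: find(8) -> no change; set of 8 is {5, 8, 10, 11, 12, 13, 14}
Step 10: union(3, 5) -> merged; set of 3 now {3, 5, 8, 10, 11, 12, 13, 14}
Step 11: union(4, 14) -> merged; set of 4 now {3, 4, 5, 8, 10, 11, 12, 13, 14}
Step 12: find(9) -> no change; set of 9 is {9}
Set of 4: {3, 4, 5, 8, 10, 11, 12, 13, 14}; 15 is not a member.

Answer: no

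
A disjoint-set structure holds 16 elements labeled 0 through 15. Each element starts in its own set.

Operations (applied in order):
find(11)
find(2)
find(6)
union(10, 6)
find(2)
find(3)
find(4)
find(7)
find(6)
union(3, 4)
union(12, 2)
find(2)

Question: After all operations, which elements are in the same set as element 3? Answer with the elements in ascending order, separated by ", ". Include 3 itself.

Step 1: find(11) -> no change; set of 11 is {11}
Step 2: find(2) -> no change; set of 2 is {2}
Step 3: find(6) -> no change; set of 6 is {6}
Step 4: union(10, 6) -> merged; set of 10 now {6, 10}
Step 5: find(2) -> no change; set of 2 is {2}
Step 6: find(3) -> no change; set of 3 is {3}
Step 7: find(4) -> no change; set of 4 is {4}
Step 8: find(7) -> no change; set of 7 is {7}
Step 9: find(6) -> no change; set of 6 is {6, 10}
Step 10: union(3, 4) -> merged; set of 3 now {3, 4}
Step 11: union(12, 2) -> merged; set of 12 now {2, 12}
Step 12: find(2) -> no change; set of 2 is {2, 12}
Component of 3: {3, 4}

Answer: 3, 4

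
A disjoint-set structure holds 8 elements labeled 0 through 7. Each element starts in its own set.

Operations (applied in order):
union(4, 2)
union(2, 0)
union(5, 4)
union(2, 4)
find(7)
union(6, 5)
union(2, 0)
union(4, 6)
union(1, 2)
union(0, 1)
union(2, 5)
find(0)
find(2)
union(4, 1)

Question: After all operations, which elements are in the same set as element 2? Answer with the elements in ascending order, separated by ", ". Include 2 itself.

Answer: 0, 1, 2, 4, 5, 6

Derivation:
Step 1: union(4, 2) -> merged; set of 4 now {2, 4}
Step 2: union(2, 0) -> merged; set of 2 now {0, 2, 4}
Step 3: union(5, 4) -> merged; set of 5 now {0, 2, 4, 5}
Step 4: union(2, 4) -> already same set; set of 2 now {0, 2, 4, 5}
Step 5: find(7) -> no change; set of 7 is {7}
Step 6: union(6, 5) -> merged; set of 6 now {0, 2, 4, 5, 6}
Step 7: union(2, 0) -> already same set; set of 2 now {0, 2, 4, 5, 6}
Step 8: union(4, 6) -> already same set; set of 4 now {0, 2, 4, 5, 6}
Step 9: union(1, 2) -> merged; set of 1 now {0, 1, 2, 4, 5, 6}
Step 10: union(0, 1) -> already same set; set of 0 now {0, 1, 2, 4, 5, 6}
Step 11: union(2, 5) -> already same set; set of 2 now {0, 1, 2, 4, 5, 6}
Step 12: find(0) -> no change; set of 0 is {0, 1, 2, 4, 5, 6}
Step 13: find(2) -> no change; set of 2 is {0, 1, 2, 4, 5, 6}
Step 14: union(4, 1) -> already same set; set of 4 now {0, 1, 2, 4, 5, 6}
Component of 2: {0, 1, 2, 4, 5, 6}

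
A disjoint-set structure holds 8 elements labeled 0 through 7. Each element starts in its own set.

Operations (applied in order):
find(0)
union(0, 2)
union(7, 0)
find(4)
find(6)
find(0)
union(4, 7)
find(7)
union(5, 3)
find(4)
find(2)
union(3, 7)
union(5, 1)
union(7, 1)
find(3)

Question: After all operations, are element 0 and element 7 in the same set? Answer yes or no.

Step 1: find(0) -> no change; set of 0 is {0}
Step 2: union(0, 2) -> merged; set of 0 now {0, 2}
Step 3: union(7, 0) -> merged; set of 7 now {0, 2, 7}
Step 4: find(4) -> no change; set of 4 is {4}
Step 5: find(6) -> no change; set of 6 is {6}
Step 6: find(0) -> no change; set of 0 is {0, 2, 7}
Step 7: union(4, 7) -> merged; set of 4 now {0, 2, 4, 7}
Step 8: find(7) -> no change; set of 7 is {0, 2, 4, 7}
Step 9: union(5, 3) -> merged; set of 5 now {3, 5}
Step 10: find(4) -> no change; set of 4 is {0, 2, 4, 7}
Step 11: find(2) -> no change; set of 2 is {0, 2, 4, 7}
Step 12: union(3, 7) -> merged; set of 3 now {0, 2, 3, 4, 5, 7}
Step 13: union(5, 1) -> merged; set of 5 now {0, 1, 2, 3, 4, 5, 7}
Step 14: union(7, 1) -> already same set; set of 7 now {0, 1, 2, 3, 4, 5, 7}
Step 15: find(3) -> no change; set of 3 is {0, 1, 2, 3, 4, 5, 7}
Set of 0: {0, 1, 2, 3, 4, 5, 7}; 7 is a member.

Answer: yes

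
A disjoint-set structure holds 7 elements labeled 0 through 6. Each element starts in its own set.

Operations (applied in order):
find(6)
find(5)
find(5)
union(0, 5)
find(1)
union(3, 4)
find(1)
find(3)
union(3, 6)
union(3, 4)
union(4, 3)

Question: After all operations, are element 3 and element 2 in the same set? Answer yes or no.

Answer: no

Derivation:
Step 1: find(6) -> no change; set of 6 is {6}
Step 2: find(5) -> no change; set of 5 is {5}
Step 3: find(5) -> no change; set of 5 is {5}
Step 4: union(0, 5) -> merged; set of 0 now {0, 5}
Step 5: find(1) -> no change; set of 1 is {1}
Step 6: union(3, 4) -> merged; set of 3 now {3, 4}
Step 7: find(1) -> no change; set of 1 is {1}
Step 8: find(3) -> no change; set of 3 is {3, 4}
Step 9: union(3, 6) -> merged; set of 3 now {3, 4, 6}
Step 10: union(3, 4) -> already same set; set of 3 now {3, 4, 6}
Step 11: union(4, 3) -> already same set; set of 4 now {3, 4, 6}
Set of 3: {3, 4, 6}; 2 is not a member.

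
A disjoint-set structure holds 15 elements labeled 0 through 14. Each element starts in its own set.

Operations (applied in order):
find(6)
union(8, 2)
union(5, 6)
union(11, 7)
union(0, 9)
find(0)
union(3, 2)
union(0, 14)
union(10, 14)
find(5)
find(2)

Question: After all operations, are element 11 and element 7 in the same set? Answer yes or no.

Answer: yes

Derivation:
Step 1: find(6) -> no change; set of 6 is {6}
Step 2: union(8, 2) -> merged; set of 8 now {2, 8}
Step 3: union(5, 6) -> merged; set of 5 now {5, 6}
Step 4: union(11, 7) -> merged; set of 11 now {7, 11}
Step 5: union(0, 9) -> merged; set of 0 now {0, 9}
Step 6: find(0) -> no change; set of 0 is {0, 9}
Step 7: union(3, 2) -> merged; set of 3 now {2, 3, 8}
Step 8: union(0, 14) -> merged; set of 0 now {0, 9, 14}
Step 9: union(10, 14) -> merged; set of 10 now {0, 9, 10, 14}
Step 10: find(5) -> no change; set of 5 is {5, 6}
Step 11: find(2) -> no change; set of 2 is {2, 3, 8}
Set of 11: {7, 11}; 7 is a member.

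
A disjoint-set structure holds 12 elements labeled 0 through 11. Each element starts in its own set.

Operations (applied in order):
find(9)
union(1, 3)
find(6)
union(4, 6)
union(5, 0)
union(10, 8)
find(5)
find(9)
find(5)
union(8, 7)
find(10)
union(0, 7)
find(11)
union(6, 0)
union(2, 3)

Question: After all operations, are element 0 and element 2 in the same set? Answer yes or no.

Step 1: find(9) -> no change; set of 9 is {9}
Step 2: union(1, 3) -> merged; set of 1 now {1, 3}
Step 3: find(6) -> no change; set of 6 is {6}
Step 4: union(4, 6) -> merged; set of 4 now {4, 6}
Step 5: union(5, 0) -> merged; set of 5 now {0, 5}
Step 6: union(10, 8) -> merged; set of 10 now {8, 10}
Step 7: find(5) -> no change; set of 5 is {0, 5}
Step 8: find(9) -> no change; set of 9 is {9}
Step 9: find(5) -> no change; set of 5 is {0, 5}
Step 10: union(8, 7) -> merged; set of 8 now {7, 8, 10}
Step 11: find(10) -> no change; set of 10 is {7, 8, 10}
Step 12: union(0, 7) -> merged; set of 0 now {0, 5, 7, 8, 10}
Step 13: find(11) -> no change; set of 11 is {11}
Step 14: union(6, 0) -> merged; set of 6 now {0, 4, 5, 6, 7, 8, 10}
Step 15: union(2, 3) -> merged; set of 2 now {1, 2, 3}
Set of 0: {0, 4, 5, 6, 7, 8, 10}; 2 is not a member.

Answer: no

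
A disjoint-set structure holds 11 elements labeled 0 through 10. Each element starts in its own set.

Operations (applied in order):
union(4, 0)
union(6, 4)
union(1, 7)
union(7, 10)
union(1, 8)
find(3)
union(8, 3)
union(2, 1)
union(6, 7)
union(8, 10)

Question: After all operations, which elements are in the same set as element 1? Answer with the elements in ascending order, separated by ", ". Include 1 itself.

Step 1: union(4, 0) -> merged; set of 4 now {0, 4}
Step 2: union(6, 4) -> merged; set of 6 now {0, 4, 6}
Step 3: union(1, 7) -> merged; set of 1 now {1, 7}
Step 4: union(7, 10) -> merged; set of 7 now {1, 7, 10}
Step 5: union(1, 8) -> merged; set of 1 now {1, 7, 8, 10}
Step 6: find(3) -> no change; set of 3 is {3}
Step 7: union(8, 3) -> merged; set of 8 now {1, 3, 7, 8, 10}
Step 8: union(2, 1) -> merged; set of 2 now {1, 2, 3, 7, 8, 10}
Step 9: union(6, 7) -> merged; set of 6 now {0, 1, 2, 3, 4, 6, 7, 8, 10}
Step 10: union(8, 10) -> already same set; set of 8 now {0, 1, 2, 3, 4, 6, 7, 8, 10}
Component of 1: {0, 1, 2, 3, 4, 6, 7, 8, 10}

Answer: 0, 1, 2, 3, 4, 6, 7, 8, 10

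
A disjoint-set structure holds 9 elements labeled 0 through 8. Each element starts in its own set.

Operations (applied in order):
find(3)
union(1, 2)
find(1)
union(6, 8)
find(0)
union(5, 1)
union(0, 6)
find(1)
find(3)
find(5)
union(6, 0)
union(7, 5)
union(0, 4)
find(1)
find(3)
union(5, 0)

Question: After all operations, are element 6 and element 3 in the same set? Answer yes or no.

Answer: no

Derivation:
Step 1: find(3) -> no change; set of 3 is {3}
Step 2: union(1, 2) -> merged; set of 1 now {1, 2}
Step 3: find(1) -> no change; set of 1 is {1, 2}
Step 4: union(6, 8) -> merged; set of 6 now {6, 8}
Step 5: find(0) -> no change; set of 0 is {0}
Step 6: union(5, 1) -> merged; set of 5 now {1, 2, 5}
Step 7: union(0, 6) -> merged; set of 0 now {0, 6, 8}
Step 8: find(1) -> no change; set of 1 is {1, 2, 5}
Step 9: find(3) -> no change; set of 3 is {3}
Step 10: find(5) -> no change; set of 5 is {1, 2, 5}
Step 11: union(6, 0) -> already same set; set of 6 now {0, 6, 8}
Step 12: union(7, 5) -> merged; set of 7 now {1, 2, 5, 7}
Step 13: union(0, 4) -> merged; set of 0 now {0, 4, 6, 8}
Step 14: find(1) -> no change; set of 1 is {1, 2, 5, 7}
Step 15: find(3) -> no change; set of 3 is {3}
Step 16: union(5, 0) -> merged; set of 5 now {0, 1, 2, 4, 5, 6, 7, 8}
Set of 6: {0, 1, 2, 4, 5, 6, 7, 8}; 3 is not a member.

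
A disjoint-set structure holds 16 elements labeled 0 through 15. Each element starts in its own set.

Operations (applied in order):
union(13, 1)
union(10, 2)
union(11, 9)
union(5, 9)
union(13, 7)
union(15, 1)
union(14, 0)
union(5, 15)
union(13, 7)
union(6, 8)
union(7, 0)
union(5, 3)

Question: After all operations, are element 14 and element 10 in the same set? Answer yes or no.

Step 1: union(13, 1) -> merged; set of 13 now {1, 13}
Step 2: union(10, 2) -> merged; set of 10 now {2, 10}
Step 3: union(11, 9) -> merged; set of 11 now {9, 11}
Step 4: union(5, 9) -> merged; set of 5 now {5, 9, 11}
Step 5: union(13, 7) -> merged; set of 13 now {1, 7, 13}
Step 6: union(15, 1) -> merged; set of 15 now {1, 7, 13, 15}
Step 7: union(14, 0) -> merged; set of 14 now {0, 14}
Step 8: union(5, 15) -> merged; set of 5 now {1, 5, 7, 9, 11, 13, 15}
Step 9: union(13, 7) -> already same set; set of 13 now {1, 5, 7, 9, 11, 13, 15}
Step 10: union(6, 8) -> merged; set of 6 now {6, 8}
Step 11: union(7, 0) -> merged; set of 7 now {0, 1, 5, 7, 9, 11, 13, 14, 15}
Step 12: union(5, 3) -> merged; set of 5 now {0, 1, 3, 5, 7, 9, 11, 13, 14, 15}
Set of 14: {0, 1, 3, 5, 7, 9, 11, 13, 14, 15}; 10 is not a member.

Answer: no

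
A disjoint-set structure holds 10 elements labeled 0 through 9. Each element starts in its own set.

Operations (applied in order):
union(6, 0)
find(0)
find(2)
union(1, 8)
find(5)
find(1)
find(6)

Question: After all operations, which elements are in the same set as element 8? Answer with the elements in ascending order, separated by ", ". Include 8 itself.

Answer: 1, 8

Derivation:
Step 1: union(6, 0) -> merged; set of 6 now {0, 6}
Step 2: find(0) -> no change; set of 0 is {0, 6}
Step 3: find(2) -> no change; set of 2 is {2}
Step 4: union(1, 8) -> merged; set of 1 now {1, 8}
Step 5: find(5) -> no change; set of 5 is {5}
Step 6: find(1) -> no change; set of 1 is {1, 8}
Step 7: find(6) -> no change; set of 6 is {0, 6}
Component of 8: {1, 8}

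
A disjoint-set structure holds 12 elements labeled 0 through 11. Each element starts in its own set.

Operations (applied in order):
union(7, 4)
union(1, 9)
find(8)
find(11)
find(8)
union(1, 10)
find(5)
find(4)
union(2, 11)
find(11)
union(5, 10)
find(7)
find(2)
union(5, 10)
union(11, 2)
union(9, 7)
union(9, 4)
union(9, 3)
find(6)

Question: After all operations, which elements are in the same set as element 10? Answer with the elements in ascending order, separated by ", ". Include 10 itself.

Step 1: union(7, 4) -> merged; set of 7 now {4, 7}
Step 2: union(1, 9) -> merged; set of 1 now {1, 9}
Step 3: find(8) -> no change; set of 8 is {8}
Step 4: find(11) -> no change; set of 11 is {11}
Step 5: find(8) -> no change; set of 8 is {8}
Step 6: union(1, 10) -> merged; set of 1 now {1, 9, 10}
Step 7: find(5) -> no change; set of 5 is {5}
Step 8: find(4) -> no change; set of 4 is {4, 7}
Step 9: union(2, 11) -> merged; set of 2 now {2, 11}
Step 10: find(11) -> no change; set of 11 is {2, 11}
Step 11: union(5, 10) -> merged; set of 5 now {1, 5, 9, 10}
Step 12: find(7) -> no change; set of 7 is {4, 7}
Step 13: find(2) -> no change; set of 2 is {2, 11}
Step 14: union(5, 10) -> already same set; set of 5 now {1, 5, 9, 10}
Step 15: union(11, 2) -> already same set; set of 11 now {2, 11}
Step 16: union(9, 7) -> merged; set of 9 now {1, 4, 5, 7, 9, 10}
Step 17: union(9, 4) -> already same set; set of 9 now {1, 4, 5, 7, 9, 10}
Step 18: union(9, 3) -> merged; set of 9 now {1, 3, 4, 5, 7, 9, 10}
Step 19: find(6) -> no change; set of 6 is {6}
Component of 10: {1, 3, 4, 5, 7, 9, 10}

Answer: 1, 3, 4, 5, 7, 9, 10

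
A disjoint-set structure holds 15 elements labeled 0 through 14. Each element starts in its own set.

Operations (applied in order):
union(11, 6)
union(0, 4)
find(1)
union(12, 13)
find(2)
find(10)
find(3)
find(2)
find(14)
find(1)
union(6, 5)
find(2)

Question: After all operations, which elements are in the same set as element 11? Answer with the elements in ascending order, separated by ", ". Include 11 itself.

Step 1: union(11, 6) -> merged; set of 11 now {6, 11}
Step 2: union(0, 4) -> merged; set of 0 now {0, 4}
Step 3: find(1) -> no change; set of 1 is {1}
Step 4: union(12, 13) -> merged; set of 12 now {12, 13}
Step 5: find(2) -> no change; set of 2 is {2}
Step 6: find(10) -> no change; set of 10 is {10}
Step 7: find(3) -> no change; set of 3 is {3}
Step 8: find(2) -> no change; set of 2 is {2}
Step 9: find(14) -> no change; set of 14 is {14}
Step 10: find(1) -> no change; set of 1 is {1}
Step 11: union(6, 5) -> merged; set of 6 now {5, 6, 11}
Step 12: find(2) -> no change; set of 2 is {2}
Component of 11: {5, 6, 11}

Answer: 5, 6, 11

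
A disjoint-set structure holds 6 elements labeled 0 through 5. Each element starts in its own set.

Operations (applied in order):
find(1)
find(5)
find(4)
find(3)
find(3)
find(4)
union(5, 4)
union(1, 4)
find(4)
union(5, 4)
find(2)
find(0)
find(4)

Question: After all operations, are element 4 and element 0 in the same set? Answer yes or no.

Answer: no

Derivation:
Step 1: find(1) -> no change; set of 1 is {1}
Step 2: find(5) -> no change; set of 5 is {5}
Step 3: find(4) -> no change; set of 4 is {4}
Step 4: find(3) -> no change; set of 3 is {3}
Step 5: find(3) -> no change; set of 3 is {3}
Step 6: find(4) -> no change; set of 4 is {4}
Step 7: union(5, 4) -> merged; set of 5 now {4, 5}
Step 8: union(1, 4) -> merged; set of 1 now {1, 4, 5}
Step 9: find(4) -> no change; set of 4 is {1, 4, 5}
Step 10: union(5, 4) -> already same set; set of 5 now {1, 4, 5}
Step 11: find(2) -> no change; set of 2 is {2}
Step 12: find(0) -> no change; set of 0 is {0}
Step 13: find(4) -> no change; set of 4 is {1, 4, 5}
Set of 4: {1, 4, 5}; 0 is not a member.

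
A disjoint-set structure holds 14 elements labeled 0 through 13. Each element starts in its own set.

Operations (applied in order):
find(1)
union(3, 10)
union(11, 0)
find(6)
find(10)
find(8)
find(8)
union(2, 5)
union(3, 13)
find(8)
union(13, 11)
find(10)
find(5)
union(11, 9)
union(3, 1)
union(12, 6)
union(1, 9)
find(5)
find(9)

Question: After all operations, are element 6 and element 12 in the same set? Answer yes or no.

Answer: yes

Derivation:
Step 1: find(1) -> no change; set of 1 is {1}
Step 2: union(3, 10) -> merged; set of 3 now {3, 10}
Step 3: union(11, 0) -> merged; set of 11 now {0, 11}
Step 4: find(6) -> no change; set of 6 is {6}
Step 5: find(10) -> no change; set of 10 is {3, 10}
Step 6: find(8) -> no change; set of 8 is {8}
Step 7: find(8) -> no change; set of 8 is {8}
Step 8: union(2, 5) -> merged; set of 2 now {2, 5}
Step 9: union(3, 13) -> merged; set of 3 now {3, 10, 13}
Step 10: find(8) -> no change; set of 8 is {8}
Step 11: union(13, 11) -> merged; set of 13 now {0, 3, 10, 11, 13}
Step 12: find(10) -> no change; set of 10 is {0, 3, 10, 11, 13}
Step 13: find(5) -> no change; set of 5 is {2, 5}
Step 14: union(11, 9) -> merged; set of 11 now {0, 3, 9, 10, 11, 13}
Step 15: union(3, 1) -> merged; set of 3 now {0, 1, 3, 9, 10, 11, 13}
Step 16: union(12, 6) -> merged; set of 12 now {6, 12}
Step 17: union(1, 9) -> already same set; set of 1 now {0, 1, 3, 9, 10, 11, 13}
Step 18: find(5) -> no change; set of 5 is {2, 5}
Step 19: find(9) -> no change; set of 9 is {0, 1, 3, 9, 10, 11, 13}
Set of 6: {6, 12}; 12 is a member.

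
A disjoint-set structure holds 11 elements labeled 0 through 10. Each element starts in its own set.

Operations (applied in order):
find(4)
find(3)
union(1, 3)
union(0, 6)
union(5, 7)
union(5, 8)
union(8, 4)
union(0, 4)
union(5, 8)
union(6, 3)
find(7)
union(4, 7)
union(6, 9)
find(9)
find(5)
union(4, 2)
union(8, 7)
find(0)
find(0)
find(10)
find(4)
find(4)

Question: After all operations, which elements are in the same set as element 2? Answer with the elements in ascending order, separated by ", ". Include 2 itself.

Answer: 0, 1, 2, 3, 4, 5, 6, 7, 8, 9

Derivation:
Step 1: find(4) -> no change; set of 4 is {4}
Step 2: find(3) -> no change; set of 3 is {3}
Step 3: union(1, 3) -> merged; set of 1 now {1, 3}
Step 4: union(0, 6) -> merged; set of 0 now {0, 6}
Step 5: union(5, 7) -> merged; set of 5 now {5, 7}
Step 6: union(5, 8) -> merged; set of 5 now {5, 7, 8}
Step 7: union(8, 4) -> merged; set of 8 now {4, 5, 7, 8}
Step 8: union(0, 4) -> merged; set of 0 now {0, 4, 5, 6, 7, 8}
Step 9: union(5, 8) -> already same set; set of 5 now {0, 4, 5, 6, 7, 8}
Step 10: union(6, 3) -> merged; set of 6 now {0, 1, 3, 4, 5, 6, 7, 8}
Step 11: find(7) -> no change; set of 7 is {0, 1, 3, 4, 5, 6, 7, 8}
Step 12: union(4, 7) -> already same set; set of 4 now {0, 1, 3, 4, 5, 6, 7, 8}
Step 13: union(6, 9) -> merged; set of 6 now {0, 1, 3, 4, 5, 6, 7, 8, 9}
Step 14: find(9) -> no change; set of 9 is {0, 1, 3, 4, 5, 6, 7, 8, 9}
Step 15: find(5) -> no change; set of 5 is {0, 1, 3, 4, 5, 6, 7, 8, 9}
Step 16: union(4, 2) -> merged; set of 4 now {0, 1, 2, 3, 4, 5, 6, 7, 8, 9}
Step 17: union(8, 7) -> already same set; set of 8 now {0, 1, 2, 3, 4, 5, 6, 7, 8, 9}
Step 18: find(0) -> no change; set of 0 is {0, 1, 2, 3, 4, 5, 6, 7, 8, 9}
Step 19: find(0) -> no change; set of 0 is {0, 1, 2, 3, 4, 5, 6, 7, 8, 9}
Step 20: find(10) -> no change; set of 10 is {10}
Step 21: find(4) -> no change; set of 4 is {0, 1, 2, 3, 4, 5, 6, 7, 8, 9}
Step 22: find(4) -> no change; set of 4 is {0, 1, 2, 3, 4, 5, 6, 7, 8, 9}
Component of 2: {0, 1, 2, 3, 4, 5, 6, 7, 8, 9}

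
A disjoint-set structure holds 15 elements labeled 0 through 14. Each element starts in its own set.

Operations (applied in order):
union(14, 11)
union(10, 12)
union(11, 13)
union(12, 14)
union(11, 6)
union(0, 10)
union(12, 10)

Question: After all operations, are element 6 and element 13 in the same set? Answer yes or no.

Answer: yes

Derivation:
Step 1: union(14, 11) -> merged; set of 14 now {11, 14}
Step 2: union(10, 12) -> merged; set of 10 now {10, 12}
Step 3: union(11, 13) -> merged; set of 11 now {11, 13, 14}
Step 4: union(12, 14) -> merged; set of 12 now {10, 11, 12, 13, 14}
Step 5: union(11, 6) -> merged; set of 11 now {6, 10, 11, 12, 13, 14}
Step 6: union(0, 10) -> merged; set of 0 now {0, 6, 10, 11, 12, 13, 14}
Step 7: union(12, 10) -> already same set; set of 12 now {0, 6, 10, 11, 12, 13, 14}
Set of 6: {0, 6, 10, 11, 12, 13, 14}; 13 is a member.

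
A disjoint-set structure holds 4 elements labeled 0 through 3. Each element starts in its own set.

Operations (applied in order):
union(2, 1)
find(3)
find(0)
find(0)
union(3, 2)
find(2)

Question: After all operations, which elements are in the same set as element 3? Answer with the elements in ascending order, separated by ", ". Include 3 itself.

Step 1: union(2, 1) -> merged; set of 2 now {1, 2}
Step 2: find(3) -> no change; set of 3 is {3}
Step 3: find(0) -> no change; set of 0 is {0}
Step 4: find(0) -> no change; set of 0 is {0}
Step 5: union(3, 2) -> merged; set of 3 now {1, 2, 3}
Step 6: find(2) -> no change; set of 2 is {1, 2, 3}
Component of 3: {1, 2, 3}

Answer: 1, 2, 3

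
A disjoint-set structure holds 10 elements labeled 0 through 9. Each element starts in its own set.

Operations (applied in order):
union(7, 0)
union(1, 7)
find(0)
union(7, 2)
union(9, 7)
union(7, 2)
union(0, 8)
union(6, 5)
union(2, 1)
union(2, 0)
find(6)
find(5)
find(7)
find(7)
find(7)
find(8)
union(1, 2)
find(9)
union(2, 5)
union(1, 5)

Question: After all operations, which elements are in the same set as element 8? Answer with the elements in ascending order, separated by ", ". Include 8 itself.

Answer: 0, 1, 2, 5, 6, 7, 8, 9

Derivation:
Step 1: union(7, 0) -> merged; set of 7 now {0, 7}
Step 2: union(1, 7) -> merged; set of 1 now {0, 1, 7}
Step 3: find(0) -> no change; set of 0 is {0, 1, 7}
Step 4: union(7, 2) -> merged; set of 7 now {0, 1, 2, 7}
Step 5: union(9, 7) -> merged; set of 9 now {0, 1, 2, 7, 9}
Step 6: union(7, 2) -> already same set; set of 7 now {0, 1, 2, 7, 9}
Step 7: union(0, 8) -> merged; set of 0 now {0, 1, 2, 7, 8, 9}
Step 8: union(6, 5) -> merged; set of 6 now {5, 6}
Step 9: union(2, 1) -> already same set; set of 2 now {0, 1, 2, 7, 8, 9}
Step 10: union(2, 0) -> already same set; set of 2 now {0, 1, 2, 7, 8, 9}
Step 11: find(6) -> no change; set of 6 is {5, 6}
Step 12: find(5) -> no change; set of 5 is {5, 6}
Step 13: find(7) -> no change; set of 7 is {0, 1, 2, 7, 8, 9}
Step 14: find(7) -> no change; set of 7 is {0, 1, 2, 7, 8, 9}
Step 15: find(7) -> no change; set of 7 is {0, 1, 2, 7, 8, 9}
Step 16: find(8) -> no change; set of 8 is {0, 1, 2, 7, 8, 9}
Step 17: union(1, 2) -> already same set; set of 1 now {0, 1, 2, 7, 8, 9}
Step 18: find(9) -> no change; set of 9 is {0, 1, 2, 7, 8, 9}
Step 19: union(2, 5) -> merged; set of 2 now {0, 1, 2, 5, 6, 7, 8, 9}
Step 20: union(1, 5) -> already same set; set of 1 now {0, 1, 2, 5, 6, 7, 8, 9}
Component of 8: {0, 1, 2, 5, 6, 7, 8, 9}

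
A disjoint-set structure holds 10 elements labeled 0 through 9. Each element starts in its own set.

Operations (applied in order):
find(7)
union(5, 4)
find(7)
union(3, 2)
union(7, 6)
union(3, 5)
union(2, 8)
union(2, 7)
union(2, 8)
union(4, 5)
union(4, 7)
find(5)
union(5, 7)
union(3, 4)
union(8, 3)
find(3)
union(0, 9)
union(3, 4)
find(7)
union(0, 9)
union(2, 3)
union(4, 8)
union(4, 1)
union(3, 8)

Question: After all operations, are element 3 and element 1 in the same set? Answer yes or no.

Answer: yes

Derivation:
Step 1: find(7) -> no change; set of 7 is {7}
Step 2: union(5, 4) -> merged; set of 5 now {4, 5}
Step 3: find(7) -> no change; set of 7 is {7}
Step 4: union(3, 2) -> merged; set of 3 now {2, 3}
Step 5: union(7, 6) -> merged; set of 7 now {6, 7}
Step 6: union(3, 5) -> merged; set of 3 now {2, 3, 4, 5}
Step 7: union(2, 8) -> merged; set of 2 now {2, 3, 4, 5, 8}
Step 8: union(2, 7) -> merged; set of 2 now {2, 3, 4, 5, 6, 7, 8}
Step 9: union(2, 8) -> already same set; set of 2 now {2, 3, 4, 5, 6, 7, 8}
Step 10: union(4, 5) -> already same set; set of 4 now {2, 3, 4, 5, 6, 7, 8}
Step 11: union(4, 7) -> already same set; set of 4 now {2, 3, 4, 5, 6, 7, 8}
Step 12: find(5) -> no change; set of 5 is {2, 3, 4, 5, 6, 7, 8}
Step 13: union(5, 7) -> already same set; set of 5 now {2, 3, 4, 5, 6, 7, 8}
Step 14: union(3, 4) -> already same set; set of 3 now {2, 3, 4, 5, 6, 7, 8}
Step 15: union(8, 3) -> already same set; set of 8 now {2, 3, 4, 5, 6, 7, 8}
Step 16: find(3) -> no change; set of 3 is {2, 3, 4, 5, 6, 7, 8}
Step 17: union(0, 9) -> merged; set of 0 now {0, 9}
Step 18: union(3, 4) -> already same set; set of 3 now {2, 3, 4, 5, 6, 7, 8}
Step 19: find(7) -> no change; set of 7 is {2, 3, 4, 5, 6, 7, 8}
Step 20: union(0, 9) -> already same set; set of 0 now {0, 9}
Step 21: union(2, 3) -> already same set; set of 2 now {2, 3, 4, 5, 6, 7, 8}
Step 22: union(4, 8) -> already same set; set of 4 now {2, 3, 4, 5, 6, 7, 8}
Step 23: union(4, 1) -> merged; set of 4 now {1, 2, 3, 4, 5, 6, 7, 8}
Step 24: union(3, 8) -> already same set; set of 3 now {1, 2, 3, 4, 5, 6, 7, 8}
Set of 3: {1, 2, 3, 4, 5, 6, 7, 8}; 1 is a member.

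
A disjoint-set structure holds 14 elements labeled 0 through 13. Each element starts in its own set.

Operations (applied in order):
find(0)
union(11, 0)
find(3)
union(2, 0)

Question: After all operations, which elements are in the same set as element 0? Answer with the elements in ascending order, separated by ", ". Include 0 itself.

Answer: 0, 2, 11

Derivation:
Step 1: find(0) -> no change; set of 0 is {0}
Step 2: union(11, 0) -> merged; set of 11 now {0, 11}
Step 3: find(3) -> no change; set of 3 is {3}
Step 4: union(2, 0) -> merged; set of 2 now {0, 2, 11}
Component of 0: {0, 2, 11}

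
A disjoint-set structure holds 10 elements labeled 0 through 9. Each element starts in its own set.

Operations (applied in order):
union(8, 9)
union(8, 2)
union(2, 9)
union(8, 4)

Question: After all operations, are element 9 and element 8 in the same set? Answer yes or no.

Step 1: union(8, 9) -> merged; set of 8 now {8, 9}
Step 2: union(8, 2) -> merged; set of 8 now {2, 8, 9}
Step 3: union(2, 9) -> already same set; set of 2 now {2, 8, 9}
Step 4: union(8, 4) -> merged; set of 8 now {2, 4, 8, 9}
Set of 9: {2, 4, 8, 9}; 8 is a member.

Answer: yes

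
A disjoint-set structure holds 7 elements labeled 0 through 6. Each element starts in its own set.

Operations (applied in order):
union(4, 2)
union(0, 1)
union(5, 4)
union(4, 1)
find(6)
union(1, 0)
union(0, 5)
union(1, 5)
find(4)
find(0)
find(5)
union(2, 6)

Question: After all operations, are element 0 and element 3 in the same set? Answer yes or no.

Answer: no

Derivation:
Step 1: union(4, 2) -> merged; set of 4 now {2, 4}
Step 2: union(0, 1) -> merged; set of 0 now {0, 1}
Step 3: union(5, 4) -> merged; set of 5 now {2, 4, 5}
Step 4: union(4, 1) -> merged; set of 4 now {0, 1, 2, 4, 5}
Step 5: find(6) -> no change; set of 6 is {6}
Step 6: union(1, 0) -> already same set; set of 1 now {0, 1, 2, 4, 5}
Step 7: union(0, 5) -> already same set; set of 0 now {0, 1, 2, 4, 5}
Step 8: union(1, 5) -> already same set; set of 1 now {0, 1, 2, 4, 5}
Step 9: find(4) -> no change; set of 4 is {0, 1, 2, 4, 5}
Step 10: find(0) -> no change; set of 0 is {0, 1, 2, 4, 5}
Step 11: find(5) -> no change; set of 5 is {0, 1, 2, 4, 5}
Step 12: union(2, 6) -> merged; set of 2 now {0, 1, 2, 4, 5, 6}
Set of 0: {0, 1, 2, 4, 5, 6}; 3 is not a member.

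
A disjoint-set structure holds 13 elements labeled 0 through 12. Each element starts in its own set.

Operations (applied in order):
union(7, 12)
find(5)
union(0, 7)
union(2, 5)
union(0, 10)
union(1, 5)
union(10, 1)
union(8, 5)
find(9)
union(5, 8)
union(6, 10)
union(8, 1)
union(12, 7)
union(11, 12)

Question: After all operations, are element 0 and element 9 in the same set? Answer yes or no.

Step 1: union(7, 12) -> merged; set of 7 now {7, 12}
Step 2: find(5) -> no change; set of 5 is {5}
Step 3: union(0, 7) -> merged; set of 0 now {0, 7, 12}
Step 4: union(2, 5) -> merged; set of 2 now {2, 5}
Step 5: union(0, 10) -> merged; set of 0 now {0, 7, 10, 12}
Step 6: union(1, 5) -> merged; set of 1 now {1, 2, 5}
Step 7: union(10, 1) -> merged; set of 10 now {0, 1, 2, 5, 7, 10, 12}
Step 8: union(8, 5) -> merged; set of 8 now {0, 1, 2, 5, 7, 8, 10, 12}
Step 9: find(9) -> no change; set of 9 is {9}
Step 10: union(5, 8) -> already same set; set of 5 now {0, 1, 2, 5, 7, 8, 10, 12}
Step 11: union(6, 10) -> merged; set of 6 now {0, 1, 2, 5, 6, 7, 8, 10, 12}
Step 12: union(8, 1) -> already same set; set of 8 now {0, 1, 2, 5, 6, 7, 8, 10, 12}
Step 13: union(12, 7) -> already same set; set of 12 now {0, 1, 2, 5, 6, 7, 8, 10, 12}
Step 14: union(11, 12) -> merged; set of 11 now {0, 1, 2, 5, 6, 7, 8, 10, 11, 12}
Set of 0: {0, 1, 2, 5, 6, 7, 8, 10, 11, 12}; 9 is not a member.

Answer: no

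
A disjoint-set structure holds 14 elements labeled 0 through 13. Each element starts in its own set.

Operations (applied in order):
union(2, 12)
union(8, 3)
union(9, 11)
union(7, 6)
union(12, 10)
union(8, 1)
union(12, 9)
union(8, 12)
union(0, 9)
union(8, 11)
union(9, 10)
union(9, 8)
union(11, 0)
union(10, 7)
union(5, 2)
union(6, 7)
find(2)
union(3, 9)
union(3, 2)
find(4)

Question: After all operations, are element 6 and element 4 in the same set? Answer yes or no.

Answer: no

Derivation:
Step 1: union(2, 12) -> merged; set of 2 now {2, 12}
Step 2: union(8, 3) -> merged; set of 8 now {3, 8}
Step 3: union(9, 11) -> merged; set of 9 now {9, 11}
Step 4: union(7, 6) -> merged; set of 7 now {6, 7}
Step 5: union(12, 10) -> merged; set of 12 now {2, 10, 12}
Step 6: union(8, 1) -> merged; set of 8 now {1, 3, 8}
Step 7: union(12, 9) -> merged; set of 12 now {2, 9, 10, 11, 12}
Step 8: union(8, 12) -> merged; set of 8 now {1, 2, 3, 8, 9, 10, 11, 12}
Step 9: union(0, 9) -> merged; set of 0 now {0, 1, 2, 3, 8, 9, 10, 11, 12}
Step 10: union(8, 11) -> already same set; set of 8 now {0, 1, 2, 3, 8, 9, 10, 11, 12}
Step 11: union(9, 10) -> already same set; set of 9 now {0, 1, 2, 3, 8, 9, 10, 11, 12}
Step 12: union(9, 8) -> already same set; set of 9 now {0, 1, 2, 3, 8, 9, 10, 11, 12}
Step 13: union(11, 0) -> already same set; set of 11 now {0, 1, 2, 3, 8, 9, 10, 11, 12}
Step 14: union(10, 7) -> merged; set of 10 now {0, 1, 2, 3, 6, 7, 8, 9, 10, 11, 12}
Step 15: union(5, 2) -> merged; set of 5 now {0, 1, 2, 3, 5, 6, 7, 8, 9, 10, 11, 12}
Step 16: union(6, 7) -> already same set; set of 6 now {0, 1, 2, 3, 5, 6, 7, 8, 9, 10, 11, 12}
Step 17: find(2) -> no change; set of 2 is {0, 1, 2, 3, 5, 6, 7, 8, 9, 10, 11, 12}
Step 18: union(3, 9) -> already same set; set of 3 now {0, 1, 2, 3, 5, 6, 7, 8, 9, 10, 11, 12}
Step 19: union(3, 2) -> already same set; set of 3 now {0, 1, 2, 3, 5, 6, 7, 8, 9, 10, 11, 12}
Step 20: find(4) -> no change; set of 4 is {4}
Set of 6: {0, 1, 2, 3, 5, 6, 7, 8, 9, 10, 11, 12}; 4 is not a member.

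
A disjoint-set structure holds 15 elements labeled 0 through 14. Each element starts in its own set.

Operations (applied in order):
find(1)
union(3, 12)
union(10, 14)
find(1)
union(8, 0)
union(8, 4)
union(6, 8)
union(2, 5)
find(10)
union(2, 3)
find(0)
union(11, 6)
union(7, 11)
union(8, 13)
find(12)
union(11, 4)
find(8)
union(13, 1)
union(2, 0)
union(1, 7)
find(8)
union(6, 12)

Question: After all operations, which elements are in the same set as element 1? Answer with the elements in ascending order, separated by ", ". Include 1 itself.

Step 1: find(1) -> no change; set of 1 is {1}
Step 2: union(3, 12) -> merged; set of 3 now {3, 12}
Step 3: union(10, 14) -> merged; set of 10 now {10, 14}
Step 4: find(1) -> no change; set of 1 is {1}
Step 5: union(8, 0) -> merged; set of 8 now {0, 8}
Step 6: union(8, 4) -> merged; set of 8 now {0, 4, 8}
Step 7: union(6, 8) -> merged; set of 6 now {0, 4, 6, 8}
Step 8: union(2, 5) -> merged; set of 2 now {2, 5}
Step 9: find(10) -> no change; set of 10 is {10, 14}
Step 10: union(2, 3) -> merged; set of 2 now {2, 3, 5, 12}
Step 11: find(0) -> no change; set of 0 is {0, 4, 6, 8}
Step 12: union(11, 6) -> merged; set of 11 now {0, 4, 6, 8, 11}
Step 13: union(7, 11) -> merged; set of 7 now {0, 4, 6, 7, 8, 11}
Step 14: union(8, 13) -> merged; set of 8 now {0, 4, 6, 7, 8, 11, 13}
Step 15: find(12) -> no change; set of 12 is {2, 3, 5, 12}
Step 16: union(11, 4) -> already same set; set of 11 now {0, 4, 6, 7, 8, 11, 13}
Step 17: find(8) -> no change; set of 8 is {0, 4, 6, 7, 8, 11, 13}
Step 18: union(13, 1) -> merged; set of 13 now {0, 1, 4, 6, 7, 8, 11, 13}
Step 19: union(2, 0) -> merged; set of 2 now {0, 1, 2, 3, 4, 5, 6, 7, 8, 11, 12, 13}
Step 20: union(1, 7) -> already same set; set of 1 now {0, 1, 2, 3, 4, 5, 6, 7, 8, 11, 12, 13}
Step 21: find(8) -> no change; set of 8 is {0, 1, 2, 3, 4, 5, 6, 7, 8, 11, 12, 13}
Step 22: union(6, 12) -> already same set; set of 6 now {0, 1, 2, 3, 4, 5, 6, 7, 8, 11, 12, 13}
Component of 1: {0, 1, 2, 3, 4, 5, 6, 7, 8, 11, 12, 13}

Answer: 0, 1, 2, 3, 4, 5, 6, 7, 8, 11, 12, 13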